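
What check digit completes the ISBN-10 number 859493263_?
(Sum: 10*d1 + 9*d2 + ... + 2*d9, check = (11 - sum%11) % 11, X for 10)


Weighted sum: 326
326 mod 11 = 7

Check digit: 4


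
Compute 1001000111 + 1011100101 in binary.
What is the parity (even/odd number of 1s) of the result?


1001000111 = 583
1011100101 = 741
Sum = 1324 = 10100101100
1s count = 5

odd parity (5 ones in 10100101100)


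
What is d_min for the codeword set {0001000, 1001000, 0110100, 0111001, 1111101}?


Comparing all pairs, minimum distance: 1
Can detect 0 errors, correct 0 errors

1


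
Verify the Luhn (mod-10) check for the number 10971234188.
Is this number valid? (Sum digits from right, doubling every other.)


Luhn sum = 47
47 mod 10 = 7

Invalid (Luhn sum mod 10 = 7)


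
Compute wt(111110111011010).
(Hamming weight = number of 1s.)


Counting 1s in 111110111011010

11


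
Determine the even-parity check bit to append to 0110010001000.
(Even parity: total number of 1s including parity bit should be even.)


Number of 1s in data: 4
Parity bit: 0

0


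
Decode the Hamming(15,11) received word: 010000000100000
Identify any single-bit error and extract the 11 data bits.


Syndrome = 8: error at position 8

Data: 00000100000 (corrected bit 8)


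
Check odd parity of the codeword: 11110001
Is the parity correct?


Number of 1s: 5

Yes, parity is correct (5 ones)


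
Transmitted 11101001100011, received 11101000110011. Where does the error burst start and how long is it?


XOR: 00000001010000

Burst at position 7, length 3


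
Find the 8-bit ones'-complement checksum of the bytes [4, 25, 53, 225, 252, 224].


Sum = 783 mod 256 = 15
Complement = 240

240


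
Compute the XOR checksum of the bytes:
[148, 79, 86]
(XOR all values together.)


XOR chain: 148 ^ 79 ^ 86 = 141

141


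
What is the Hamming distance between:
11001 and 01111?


XOR: 10110
Count of 1s: 3

3


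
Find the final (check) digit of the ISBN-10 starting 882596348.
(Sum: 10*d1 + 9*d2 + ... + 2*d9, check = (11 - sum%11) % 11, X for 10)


Weighted sum: 327
327 mod 11 = 8

Check digit: 3


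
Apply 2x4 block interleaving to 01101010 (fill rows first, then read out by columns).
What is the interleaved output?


Matrix:
  0110
  1010
Read columns: 01101100

01101100


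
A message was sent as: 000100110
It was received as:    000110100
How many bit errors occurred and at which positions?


XOR: 000010010

2 error(s) at position(s): 4, 7


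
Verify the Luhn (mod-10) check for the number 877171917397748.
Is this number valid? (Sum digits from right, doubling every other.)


Luhn sum = 92
92 mod 10 = 2

Invalid (Luhn sum mod 10 = 2)


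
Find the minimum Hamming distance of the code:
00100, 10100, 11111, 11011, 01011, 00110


Comparing all pairs, minimum distance: 1
Can detect 0 errors, correct 0 errors

1


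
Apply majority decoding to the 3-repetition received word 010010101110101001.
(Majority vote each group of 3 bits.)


Groups: 010, 010, 101, 110, 101, 001
Majority votes: 001110

001110


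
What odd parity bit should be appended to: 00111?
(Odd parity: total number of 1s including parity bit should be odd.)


Number of 1s in data: 3
Parity bit: 0

0


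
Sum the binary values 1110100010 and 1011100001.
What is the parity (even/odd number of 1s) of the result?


1110100010 = 930
1011100001 = 737
Sum = 1667 = 11010000011
1s count = 5

odd parity (5 ones in 11010000011)


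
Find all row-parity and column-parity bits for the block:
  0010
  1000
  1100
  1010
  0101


Row parities: 11000
Column parities: 1001

Row P: 11000, Col P: 1001, Corner: 0


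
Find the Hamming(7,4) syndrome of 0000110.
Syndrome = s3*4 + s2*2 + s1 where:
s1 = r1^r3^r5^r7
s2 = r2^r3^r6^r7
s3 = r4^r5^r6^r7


s1=1, s2=1, s3=0

Syndrome = 3 (error at position 3)


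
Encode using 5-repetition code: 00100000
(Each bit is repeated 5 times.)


Each bit -> 5 copies

0000000000111110000000000000000000000000


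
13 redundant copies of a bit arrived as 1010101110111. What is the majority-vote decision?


Ones: 9 out of 13
Threshold: 7

1 (9/13 voted 1)


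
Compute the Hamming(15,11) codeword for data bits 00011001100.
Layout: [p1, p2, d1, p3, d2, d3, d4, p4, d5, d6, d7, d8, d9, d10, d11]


Parity bits: p1=1, p2=1, p3=1, p4=1

110100111001100


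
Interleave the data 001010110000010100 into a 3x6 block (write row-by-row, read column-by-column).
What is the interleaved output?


Matrix:
  001010
  110000
  010100
Read columns: 010011100001100000

010011100001100000


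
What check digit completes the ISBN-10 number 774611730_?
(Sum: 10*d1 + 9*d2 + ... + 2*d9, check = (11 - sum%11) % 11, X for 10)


Weighted sum: 255
255 mod 11 = 2

Check digit: 9


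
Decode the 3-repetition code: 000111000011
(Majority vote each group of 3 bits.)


Groups: 000, 111, 000, 011
Majority votes: 0101

0101


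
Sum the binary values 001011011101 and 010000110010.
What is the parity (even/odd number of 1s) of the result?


001011011101 = 733
010000110010 = 1074
Sum = 1807 = 11100001111
1s count = 7

odd parity (7 ones in 11100001111)


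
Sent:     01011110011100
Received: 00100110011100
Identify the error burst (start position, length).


XOR: 01111000000000

Burst at position 1, length 4


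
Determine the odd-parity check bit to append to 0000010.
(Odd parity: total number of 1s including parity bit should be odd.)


Number of 1s in data: 1
Parity bit: 0

0


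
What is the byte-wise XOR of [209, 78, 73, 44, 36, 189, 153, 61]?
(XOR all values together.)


XOR chain: 209 ^ 78 ^ 73 ^ 44 ^ 36 ^ 189 ^ 153 ^ 61 = 199

199


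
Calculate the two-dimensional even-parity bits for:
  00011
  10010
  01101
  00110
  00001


Row parities: 00101
Column parities: 11011

Row P: 00101, Col P: 11011, Corner: 0


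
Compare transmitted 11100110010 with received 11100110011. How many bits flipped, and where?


XOR: 00000000001

1 error(s) at position(s): 10


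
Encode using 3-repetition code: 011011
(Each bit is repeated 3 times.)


Each bit -> 3 copies

000111111000111111


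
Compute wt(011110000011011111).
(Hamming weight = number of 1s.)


Counting 1s in 011110000011011111

11


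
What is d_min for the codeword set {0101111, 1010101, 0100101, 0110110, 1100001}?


Comparing all pairs, minimum distance: 2
Can detect 1 errors, correct 0 errors

2


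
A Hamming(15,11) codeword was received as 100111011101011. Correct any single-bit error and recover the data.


Syndrome = 0: no error detected

Data: 01101101011 (no errors)


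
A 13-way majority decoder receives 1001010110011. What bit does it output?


Ones: 7 out of 13
Threshold: 7

1 (7/13 voted 1)


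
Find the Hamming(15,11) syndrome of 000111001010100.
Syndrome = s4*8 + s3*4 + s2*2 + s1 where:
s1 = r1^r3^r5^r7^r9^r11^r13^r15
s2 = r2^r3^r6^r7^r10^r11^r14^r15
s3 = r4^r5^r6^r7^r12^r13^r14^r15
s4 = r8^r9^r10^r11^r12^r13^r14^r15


s1=0, s2=0, s3=0, s4=1

Syndrome = 8 (error at position 8)


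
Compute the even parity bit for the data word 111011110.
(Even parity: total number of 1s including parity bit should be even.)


Number of 1s in data: 7
Parity bit: 1

1


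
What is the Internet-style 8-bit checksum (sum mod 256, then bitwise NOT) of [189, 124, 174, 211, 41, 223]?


Sum = 962 mod 256 = 194
Complement = 61

61


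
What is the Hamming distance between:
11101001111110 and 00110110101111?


XOR: 11011111010001
Count of 1s: 9

9


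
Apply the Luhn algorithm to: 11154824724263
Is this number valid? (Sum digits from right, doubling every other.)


Luhn sum = 57
57 mod 10 = 7

Invalid (Luhn sum mod 10 = 7)


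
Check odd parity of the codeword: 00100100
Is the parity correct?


Number of 1s: 2

No, parity error (2 ones)


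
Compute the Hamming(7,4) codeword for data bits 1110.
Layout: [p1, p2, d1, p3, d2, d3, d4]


Parity bits: p1=0, p2=0, p3=0

0010110


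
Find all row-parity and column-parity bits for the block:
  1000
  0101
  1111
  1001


Row parities: 1000
Column parities: 1011

Row P: 1000, Col P: 1011, Corner: 1


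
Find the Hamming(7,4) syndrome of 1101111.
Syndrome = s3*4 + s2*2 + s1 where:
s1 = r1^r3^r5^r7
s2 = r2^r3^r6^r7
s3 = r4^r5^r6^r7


s1=1, s2=1, s3=0

Syndrome = 3 (error at position 3)


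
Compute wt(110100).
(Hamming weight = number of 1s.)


Counting 1s in 110100

3


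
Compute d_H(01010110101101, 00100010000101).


XOR: 01110100101000
Count of 1s: 6

6


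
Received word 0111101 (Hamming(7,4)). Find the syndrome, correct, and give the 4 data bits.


Syndrome = 7: error at position 7

Data: 1100 (corrected bit 7)


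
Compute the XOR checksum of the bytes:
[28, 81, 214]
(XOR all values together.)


XOR chain: 28 ^ 81 ^ 214 = 155

155


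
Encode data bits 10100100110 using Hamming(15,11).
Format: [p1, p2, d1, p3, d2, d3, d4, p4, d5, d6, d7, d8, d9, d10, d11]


Parity bits: p1=0, p2=0, p3=1, p4=1

001101010100110


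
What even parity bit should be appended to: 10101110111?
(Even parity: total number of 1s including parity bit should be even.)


Number of 1s in data: 8
Parity bit: 0

0


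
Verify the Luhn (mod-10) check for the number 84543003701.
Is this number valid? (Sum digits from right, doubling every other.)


Luhn sum = 46
46 mod 10 = 6

Invalid (Luhn sum mod 10 = 6)


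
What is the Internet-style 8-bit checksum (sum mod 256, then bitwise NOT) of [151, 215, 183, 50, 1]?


Sum = 600 mod 256 = 88
Complement = 167

167


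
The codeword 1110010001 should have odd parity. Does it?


Number of 1s: 5

Yes, parity is correct (5 ones)


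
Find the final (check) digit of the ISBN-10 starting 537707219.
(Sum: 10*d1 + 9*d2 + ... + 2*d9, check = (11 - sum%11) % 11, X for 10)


Weighted sum: 246
246 mod 11 = 4

Check digit: 7


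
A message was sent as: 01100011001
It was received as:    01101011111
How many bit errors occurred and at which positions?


XOR: 00001000110

3 error(s) at position(s): 4, 8, 9


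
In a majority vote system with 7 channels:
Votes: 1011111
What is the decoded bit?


Ones: 6 out of 7
Threshold: 4

1 (6/7 voted 1)


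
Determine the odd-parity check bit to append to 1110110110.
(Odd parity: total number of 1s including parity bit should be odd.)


Number of 1s in data: 7
Parity bit: 0

0


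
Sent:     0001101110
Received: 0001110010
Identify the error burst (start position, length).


XOR: 0000011100

Burst at position 5, length 3


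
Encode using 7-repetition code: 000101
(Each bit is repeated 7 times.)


Each bit -> 7 copies

000000000000000000000111111100000001111111


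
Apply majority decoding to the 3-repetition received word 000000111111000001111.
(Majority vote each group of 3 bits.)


Groups: 000, 000, 111, 111, 000, 001, 111
Majority votes: 0011001

0011001


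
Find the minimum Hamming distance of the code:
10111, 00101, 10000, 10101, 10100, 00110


Comparing all pairs, minimum distance: 1
Can detect 0 errors, correct 0 errors

1


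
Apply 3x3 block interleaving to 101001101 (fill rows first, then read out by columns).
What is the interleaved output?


Matrix:
  101
  001
  101
Read columns: 101000111

101000111


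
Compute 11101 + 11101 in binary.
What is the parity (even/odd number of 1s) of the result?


11101 = 29
11101 = 29
Sum = 58 = 111010
1s count = 4

even parity (4 ones in 111010)


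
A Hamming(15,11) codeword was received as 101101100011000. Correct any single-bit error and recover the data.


Syndrome = 0: no error detected

Data: 10110011000 (no errors)


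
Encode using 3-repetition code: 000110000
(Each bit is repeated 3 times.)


Each bit -> 3 copies

000000000111111000000000000


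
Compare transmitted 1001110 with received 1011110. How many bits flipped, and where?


XOR: 0010000

1 error(s) at position(s): 2


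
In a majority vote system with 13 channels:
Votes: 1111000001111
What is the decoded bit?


Ones: 8 out of 13
Threshold: 7

1 (8/13 voted 1)


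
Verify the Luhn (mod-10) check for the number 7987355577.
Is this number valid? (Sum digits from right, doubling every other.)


Luhn sum = 57
57 mod 10 = 7

Invalid (Luhn sum mod 10 = 7)


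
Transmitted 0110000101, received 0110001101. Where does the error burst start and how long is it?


XOR: 0000001000

Burst at position 6, length 1


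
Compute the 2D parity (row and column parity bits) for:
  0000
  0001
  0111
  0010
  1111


Row parities: 01110
Column parities: 1011

Row P: 01110, Col P: 1011, Corner: 1


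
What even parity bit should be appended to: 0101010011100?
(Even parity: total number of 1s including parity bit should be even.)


Number of 1s in data: 6
Parity bit: 0

0


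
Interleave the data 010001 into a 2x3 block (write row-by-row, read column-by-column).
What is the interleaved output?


Matrix:
  010
  001
Read columns: 001001

001001


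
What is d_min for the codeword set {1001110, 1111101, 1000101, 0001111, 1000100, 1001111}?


Comparing all pairs, minimum distance: 1
Can detect 0 errors, correct 0 errors

1


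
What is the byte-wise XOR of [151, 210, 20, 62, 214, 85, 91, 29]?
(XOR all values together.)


XOR chain: 151 ^ 210 ^ 20 ^ 62 ^ 214 ^ 85 ^ 91 ^ 29 = 170

170


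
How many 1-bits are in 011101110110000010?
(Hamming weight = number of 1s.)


Counting 1s in 011101110110000010

9


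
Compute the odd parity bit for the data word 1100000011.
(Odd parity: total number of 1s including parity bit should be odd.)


Number of 1s in data: 4
Parity bit: 1

1


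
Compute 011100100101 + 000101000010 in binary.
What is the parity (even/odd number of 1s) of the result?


011100100101 = 1829
000101000010 = 322
Sum = 2151 = 100001100111
1s count = 6

even parity (6 ones in 100001100111)


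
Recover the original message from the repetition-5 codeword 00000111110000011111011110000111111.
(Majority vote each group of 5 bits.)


Groups: 00000, 11111, 00000, 11111, 01111, 00001, 11111
Majority votes: 0101101

0101101


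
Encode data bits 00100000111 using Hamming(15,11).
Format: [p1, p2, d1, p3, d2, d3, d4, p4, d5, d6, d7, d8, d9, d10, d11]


Parity bits: p1=0, p2=1, p3=0, p4=1

010001010000111


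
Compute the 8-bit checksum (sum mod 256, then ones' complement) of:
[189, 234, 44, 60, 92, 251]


Sum = 870 mod 256 = 102
Complement = 153

153


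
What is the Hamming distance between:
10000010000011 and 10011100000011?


XOR: 00011110000000
Count of 1s: 4

4


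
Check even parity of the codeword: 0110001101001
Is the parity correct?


Number of 1s: 6

Yes, parity is correct (6 ones)


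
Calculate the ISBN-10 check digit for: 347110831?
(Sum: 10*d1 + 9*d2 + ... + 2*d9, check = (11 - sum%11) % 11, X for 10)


Weighted sum: 178
178 mod 11 = 2

Check digit: 9


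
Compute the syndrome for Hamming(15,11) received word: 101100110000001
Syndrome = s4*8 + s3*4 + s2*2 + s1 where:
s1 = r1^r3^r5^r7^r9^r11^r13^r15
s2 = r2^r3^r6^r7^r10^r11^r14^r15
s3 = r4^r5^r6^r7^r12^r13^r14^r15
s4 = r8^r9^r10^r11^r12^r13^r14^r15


s1=0, s2=1, s3=1, s4=0

Syndrome = 6 (error at position 6)


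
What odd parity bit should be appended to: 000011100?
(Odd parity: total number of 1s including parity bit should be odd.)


Number of 1s in data: 3
Parity bit: 0

0


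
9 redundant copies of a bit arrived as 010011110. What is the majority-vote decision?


Ones: 5 out of 9
Threshold: 5

1 (5/9 voted 1)


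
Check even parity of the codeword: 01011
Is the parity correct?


Number of 1s: 3

No, parity error (3 ones)


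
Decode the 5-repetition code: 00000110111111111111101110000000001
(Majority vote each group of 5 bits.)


Groups: 00000, 11011, 11111, 11111, 10111, 00000, 00001
Majority votes: 0111100

0111100


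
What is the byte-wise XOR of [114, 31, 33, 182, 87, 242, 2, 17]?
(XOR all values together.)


XOR chain: 114 ^ 31 ^ 33 ^ 182 ^ 87 ^ 242 ^ 2 ^ 17 = 76

76


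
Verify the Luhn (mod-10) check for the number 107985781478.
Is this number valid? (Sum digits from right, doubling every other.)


Luhn sum = 60
60 mod 10 = 0

Valid (Luhn sum mod 10 = 0)


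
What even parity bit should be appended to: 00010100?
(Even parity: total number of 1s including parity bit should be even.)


Number of 1s in data: 2
Parity bit: 0

0


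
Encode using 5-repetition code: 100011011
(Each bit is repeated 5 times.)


Each bit -> 5 copies

111110000000000000001111111111000001111111111


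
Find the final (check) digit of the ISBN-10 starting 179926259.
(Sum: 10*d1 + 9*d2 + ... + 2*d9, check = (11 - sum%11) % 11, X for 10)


Weighted sum: 291
291 mod 11 = 5

Check digit: 6


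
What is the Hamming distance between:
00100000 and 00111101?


XOR: 00011101
Count of 1s: 4

4


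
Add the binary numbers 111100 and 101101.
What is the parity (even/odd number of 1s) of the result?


111100 = 60
101101 = 45
Sum = 105 = 1101001
1s count = 4

even parity (4 ones in 1101001)


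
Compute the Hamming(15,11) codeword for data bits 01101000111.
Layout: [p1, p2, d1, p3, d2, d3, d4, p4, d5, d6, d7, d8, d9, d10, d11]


Parity bits: p1=0, p2=1, p3=1, p4=0

010111001000111


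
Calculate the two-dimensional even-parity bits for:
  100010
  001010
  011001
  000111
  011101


Row parities: 00110
Column parities: 101011

Row P: 00110, Col P: 101011, Corner: 0


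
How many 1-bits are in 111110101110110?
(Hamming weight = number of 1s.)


Counting 1s in 111110101110110

11


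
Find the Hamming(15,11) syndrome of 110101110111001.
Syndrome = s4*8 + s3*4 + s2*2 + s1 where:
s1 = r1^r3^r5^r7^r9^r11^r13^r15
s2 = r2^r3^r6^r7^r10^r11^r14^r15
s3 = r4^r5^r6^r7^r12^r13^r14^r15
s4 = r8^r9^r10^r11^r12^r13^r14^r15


s1=0, s2=0, s3=1, s4=1

Syndrome = 12 (error at position 12)


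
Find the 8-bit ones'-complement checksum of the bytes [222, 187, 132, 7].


Sum = 548 mod 256 = 36
Complement = 219

219


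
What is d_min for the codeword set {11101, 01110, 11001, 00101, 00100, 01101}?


Comparing all pairs, minimum distance: 1
Can detect 0 errors, correct 0 errors

1


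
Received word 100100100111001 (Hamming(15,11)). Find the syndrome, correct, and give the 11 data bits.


Syndrome = 0: no error detected

Data: 00010111001 (no errors)


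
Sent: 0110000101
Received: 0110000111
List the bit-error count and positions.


XOR: 0000000010

1 error(s) at position(s): 8


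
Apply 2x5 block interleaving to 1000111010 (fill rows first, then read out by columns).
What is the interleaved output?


Matrix:
  10001
  11010
Read columns: 1101000110

1101000110


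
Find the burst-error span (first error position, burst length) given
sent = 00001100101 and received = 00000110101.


XOR: 00001010000

Burst at position 4, length 3


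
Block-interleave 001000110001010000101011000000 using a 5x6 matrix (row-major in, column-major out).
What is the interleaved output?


Matrix:
  001000
  110001
  010000
  101011
  000000
Read columns: 010100110010010000000001001010

010100110010010000000001001010


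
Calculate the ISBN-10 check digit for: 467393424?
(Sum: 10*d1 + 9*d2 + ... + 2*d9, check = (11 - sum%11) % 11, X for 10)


Weighted sum: 270
270 mod 11 = 6

Check digit: 5


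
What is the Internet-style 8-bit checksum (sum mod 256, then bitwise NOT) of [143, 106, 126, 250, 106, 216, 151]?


Sum = 1098 mod 256 = 74
Complement = 181

181


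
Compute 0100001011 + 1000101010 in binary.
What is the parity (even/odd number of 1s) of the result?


0100001011 = 267
1000101010 = 554
Sum = 821 = 1100110101
1s count = 6

even parity (6 ones in 1100110101)


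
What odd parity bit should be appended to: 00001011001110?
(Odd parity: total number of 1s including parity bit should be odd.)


Number of 1s in data: 6
Parity bit: 1

1


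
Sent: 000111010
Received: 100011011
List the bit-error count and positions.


XOR: 100100001

3 error(s) at position(s): 0, 3, 8


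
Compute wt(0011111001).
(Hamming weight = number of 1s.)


Counting 1s in 0011111001

6


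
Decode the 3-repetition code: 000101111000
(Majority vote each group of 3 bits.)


Groups: 000, 101, 111, 000
Majority votes: 0110

0110


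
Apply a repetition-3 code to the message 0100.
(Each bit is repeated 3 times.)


Each bit -> 3 copies

000111000000


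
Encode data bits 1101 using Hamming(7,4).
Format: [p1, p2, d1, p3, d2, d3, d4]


Parity bits: p1=1, p2=0, p3=0

1010101


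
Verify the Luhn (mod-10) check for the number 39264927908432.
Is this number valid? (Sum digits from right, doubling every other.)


Luhn sum = 81
81 mod 10 = 1

Invalid (Luhn sum mod 10 = 1)


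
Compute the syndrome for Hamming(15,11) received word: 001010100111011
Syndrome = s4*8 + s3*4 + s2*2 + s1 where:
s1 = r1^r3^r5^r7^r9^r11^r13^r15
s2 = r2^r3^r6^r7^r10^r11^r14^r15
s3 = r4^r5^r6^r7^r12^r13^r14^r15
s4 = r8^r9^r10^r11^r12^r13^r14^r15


s1=1, s2=0, s3=1, s4=1

Syndrome = 13 (error at position 13)


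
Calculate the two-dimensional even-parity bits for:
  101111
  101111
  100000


Row parities: 111
Column parities: 100000

Row P: 111, Col P: 100000, Corner: 1


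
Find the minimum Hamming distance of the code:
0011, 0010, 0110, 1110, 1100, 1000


Comparing all pairs, minimum distance: 1
Can detect 0 errors, correct 0 errors

1


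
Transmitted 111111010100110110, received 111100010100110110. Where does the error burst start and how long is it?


XOR: 000011000000000000

Burst at position 4, length 2


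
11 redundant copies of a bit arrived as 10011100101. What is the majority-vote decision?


Ones: 6 out of 11
Threshold: 6

1 (6/11 voted 1)


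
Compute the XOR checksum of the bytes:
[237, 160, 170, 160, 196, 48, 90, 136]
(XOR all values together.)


XOR chain: 237 ^ 160 ^ 170 ^ 160 ^ 196 ^ 48 ^ 90 ^ 136 = 97

97


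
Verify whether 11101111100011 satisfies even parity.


Number of 1s: 10

Yes, parity is correct (10 ones)


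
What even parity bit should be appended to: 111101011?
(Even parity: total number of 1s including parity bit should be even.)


Number of 1s in data: 7
Parity bit: 1

1


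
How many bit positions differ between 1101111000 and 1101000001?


XOR: 0000111001
Count of 1s: 4

4


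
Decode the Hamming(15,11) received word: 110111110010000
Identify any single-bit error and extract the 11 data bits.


Syndrome = 0: no error detected

Data: 01110010000 (no errors)


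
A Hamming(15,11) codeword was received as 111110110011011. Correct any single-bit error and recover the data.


Syndrome = 8: error at position 8

Data: 11010011011 (corrected bit 8)


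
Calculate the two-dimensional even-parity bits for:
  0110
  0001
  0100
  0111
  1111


Row parities: 01110
Column parities: 1011

Row P: 01110, Col P: 1011, Corner: 1


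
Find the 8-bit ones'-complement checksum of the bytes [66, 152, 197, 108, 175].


Sum = 698 mod 256 = 186
Complement = 69

69


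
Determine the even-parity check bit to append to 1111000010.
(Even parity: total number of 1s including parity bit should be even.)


Number of 1s in data: 5
Parity bit: 1

1


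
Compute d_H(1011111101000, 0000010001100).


XOR: 1011101100100
Count of 1s: 7

7


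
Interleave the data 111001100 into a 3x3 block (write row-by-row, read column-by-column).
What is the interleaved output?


Matrix:
  111
  001
  100
Read columns: 101100110

101100110


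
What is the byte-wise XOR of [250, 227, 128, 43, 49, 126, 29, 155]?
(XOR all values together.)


XOR chain: 250 ^ 227 ^ 128 ^ 43 ^ 49 ^ 126 ^ 29 ^ 155 = 123

123


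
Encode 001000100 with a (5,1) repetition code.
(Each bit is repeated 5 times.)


Each bit -> 5 copies

000000000011111000000000000000111110000000000


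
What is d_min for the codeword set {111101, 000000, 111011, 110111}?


Comparing all pairs, minimum distance: 2
Can detect 1 errors, correct 0 errors

2


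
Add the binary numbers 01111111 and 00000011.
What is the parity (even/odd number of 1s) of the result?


01111111 = 127
00000011 = 3
Sum = 130 = 10000010
1s count = 2

even parity (2 ones in 10000010)


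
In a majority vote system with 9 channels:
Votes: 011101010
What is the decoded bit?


Ones: 5 out of 9
Threshold: 5

1 (5/9 voted 1)


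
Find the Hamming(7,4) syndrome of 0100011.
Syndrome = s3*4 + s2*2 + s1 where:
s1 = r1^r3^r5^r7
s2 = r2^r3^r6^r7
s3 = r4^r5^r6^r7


s1=1, s2=1, s3=0

Syndrome = 3 (error at position 3)


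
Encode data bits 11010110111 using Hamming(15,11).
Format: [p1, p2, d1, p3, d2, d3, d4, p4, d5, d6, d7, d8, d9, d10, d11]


Parity bits: p1=0, p2=0, p3=1, p4=1

001110110110111


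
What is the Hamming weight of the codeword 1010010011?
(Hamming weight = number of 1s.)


Counting 1s in 1010010011

5


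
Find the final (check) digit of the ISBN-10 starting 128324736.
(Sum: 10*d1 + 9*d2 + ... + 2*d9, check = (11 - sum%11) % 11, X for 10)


Weighted sum: 194
194 mod 11 = 7

Check digit: 4


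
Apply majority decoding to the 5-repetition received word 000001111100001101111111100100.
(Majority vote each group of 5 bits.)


Groups: 00000, 11111, 00001, 10111, 11111, 00100
Majority votes: 010110

010110


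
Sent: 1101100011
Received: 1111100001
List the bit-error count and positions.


XOR: 0010000010

2 error(s) at position(s): 2, 8


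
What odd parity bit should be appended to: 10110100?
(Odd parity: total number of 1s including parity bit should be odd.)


Number of 1s in data: 4
Parity bit: 1

1


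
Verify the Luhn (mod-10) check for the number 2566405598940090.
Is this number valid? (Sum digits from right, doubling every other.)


Luhn sum = 71
71 mod 10 = 1

Invalid (Luhn sum mod 10 = 1)


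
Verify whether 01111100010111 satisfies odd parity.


Number of 1s: 9

Yes, parity is correct (9 ones)


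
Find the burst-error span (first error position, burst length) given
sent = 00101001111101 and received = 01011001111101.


XOR: 01110000000000

Burst at position 1, length 3


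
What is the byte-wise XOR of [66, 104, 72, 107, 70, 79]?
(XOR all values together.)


XOR chain: 66 ^ 104 ^ 72 ^ 107 ^ 70 ^ 79 = 0

0


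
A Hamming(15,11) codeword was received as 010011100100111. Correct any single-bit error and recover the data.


Syndrome = 0: no error detected

Data: 01110100111 (no errors)


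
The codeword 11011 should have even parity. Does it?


Number of 1s: 4

Yes, parity is correct (4 ones)


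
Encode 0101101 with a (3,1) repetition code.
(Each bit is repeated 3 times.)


Each bit -> 3 copies

000111000111111000111


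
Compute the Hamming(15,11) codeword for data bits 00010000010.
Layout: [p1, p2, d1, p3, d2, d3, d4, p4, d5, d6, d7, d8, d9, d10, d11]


Parity bits: p1=1, p2=0, p3=0, p4=1

100000110000010


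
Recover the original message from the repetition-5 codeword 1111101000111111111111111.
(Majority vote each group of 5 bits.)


Groups: 11111, 01000, 11111, 11111, 11111
Majority votes: 10111

10111


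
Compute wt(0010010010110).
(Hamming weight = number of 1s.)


Counting 1s in 0010010010110

5


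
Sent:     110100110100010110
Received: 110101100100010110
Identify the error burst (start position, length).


XOR: 000001010000000000

Burst at position 5, length 3


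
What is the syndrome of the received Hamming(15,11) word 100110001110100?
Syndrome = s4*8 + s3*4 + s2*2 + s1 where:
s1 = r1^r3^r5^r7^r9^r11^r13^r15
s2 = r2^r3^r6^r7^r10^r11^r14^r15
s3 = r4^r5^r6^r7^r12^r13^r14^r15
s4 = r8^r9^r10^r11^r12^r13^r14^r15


s1=1, s2=0, s3=1, s4=0

Syndrome = 5 (error at position 5)


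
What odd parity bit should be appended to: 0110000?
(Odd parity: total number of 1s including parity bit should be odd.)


Number of 1s in data: 2
Parity bit: 1

1


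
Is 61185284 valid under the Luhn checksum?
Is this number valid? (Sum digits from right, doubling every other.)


Luhn sum = 28
28 mod 10 = 8

Invalid (Luhn sum mod 10 = 8)


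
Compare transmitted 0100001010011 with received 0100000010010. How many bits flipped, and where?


XOR: 0000001000001

2 error(s) at position(s): 6, 12


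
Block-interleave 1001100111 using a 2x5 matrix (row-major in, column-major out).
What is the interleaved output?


Matrix:
  10011
  00111
Read columns: 1000011111

1000011111


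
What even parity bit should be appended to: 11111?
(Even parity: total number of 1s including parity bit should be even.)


Number of 1s in data: 5
Parity bit: 1

1


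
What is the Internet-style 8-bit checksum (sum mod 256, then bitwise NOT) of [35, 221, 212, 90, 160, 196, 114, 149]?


Sum = 1177 mod 256 = 153
Complement = 102

102


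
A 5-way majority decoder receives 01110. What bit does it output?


Ones: 3 out of 5
Threshold: 3

1 (3/5 voted 1)


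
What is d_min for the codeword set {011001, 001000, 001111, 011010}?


Comparing all pairs, minimum distance: 2
Can detect 1 errors, correct 0 errors

2


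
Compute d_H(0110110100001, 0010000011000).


XOR: 0100110111001
Count of 1s: 7

7


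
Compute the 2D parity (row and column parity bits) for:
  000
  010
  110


Row parities: 010
Column parities: 100

Row P: 010, Col P: 100, Corner: 1


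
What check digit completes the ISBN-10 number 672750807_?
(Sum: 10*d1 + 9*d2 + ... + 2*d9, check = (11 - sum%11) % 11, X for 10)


Weighted sum: 264
264 mod 11 = 0

Check digit: 0


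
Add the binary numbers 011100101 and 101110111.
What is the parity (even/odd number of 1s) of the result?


011100101 = 229
101110111 = 375
Sum = 604 = 1001011100
1s count = 5

odd parity (5 ones in 1001011100)


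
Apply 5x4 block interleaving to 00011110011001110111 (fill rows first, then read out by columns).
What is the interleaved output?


Matrix:
  0001
  1110
  0110
  0111
  0111
Read columns: 01000011110111110011

01000011110111110011


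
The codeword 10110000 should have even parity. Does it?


Number of 1s: 3

No, parity error (3 ones)


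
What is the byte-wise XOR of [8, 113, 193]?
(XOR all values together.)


XOR chain: 8 ^ 113 ^ 193 = 184

184


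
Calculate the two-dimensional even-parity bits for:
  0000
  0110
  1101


Row parities: 001
Column parities: 1011

Row P: 001, Col P: 1011, Corner: 1


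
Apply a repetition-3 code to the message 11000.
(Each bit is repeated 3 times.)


Each bit -> 3 copies

111111000000000


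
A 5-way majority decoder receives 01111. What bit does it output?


Ones: 4 out of 5
Threshold: 3

1 (4/5 voted 1)


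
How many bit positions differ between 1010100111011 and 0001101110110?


XOR: 1011001001101
Count of 1s: 7

7


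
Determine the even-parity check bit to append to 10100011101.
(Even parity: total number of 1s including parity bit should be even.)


Number of 1s in data: 6
Parity bit: 0

0


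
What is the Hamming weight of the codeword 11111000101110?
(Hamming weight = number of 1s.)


Counting 1s in 11111000101110

9


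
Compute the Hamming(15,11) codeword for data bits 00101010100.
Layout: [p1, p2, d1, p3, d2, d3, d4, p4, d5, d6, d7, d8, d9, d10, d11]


Parity bits: p1=1, p2=0, p3=0, p4=1

100001011010100


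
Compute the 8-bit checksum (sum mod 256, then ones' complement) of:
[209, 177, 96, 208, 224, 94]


Sum = 1008 mod 256 = 240
Complement = 15

15


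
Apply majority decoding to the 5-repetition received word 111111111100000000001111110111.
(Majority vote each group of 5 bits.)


Groups: 11111, 11111, 00000, 00000, 11111, 10111
Majority votes: 110011

110011


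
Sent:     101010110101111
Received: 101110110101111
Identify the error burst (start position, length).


XOR: 000100000000000

Burst at position 3, length 1


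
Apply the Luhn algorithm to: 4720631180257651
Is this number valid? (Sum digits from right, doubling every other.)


Luhn sum = 57
57 mod 10 = 7

Invalid (Luhn sum mod 10 = 7)


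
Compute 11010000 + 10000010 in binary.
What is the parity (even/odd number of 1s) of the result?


11010000 = 208
10000010 = 130
Sum = 338 = 101010010
1s count = 4

even parity (4 ones in 101010010)


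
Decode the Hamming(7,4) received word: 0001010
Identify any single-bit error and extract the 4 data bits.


Syndrome = 2: error at position 2

Data: 0010 (corrected bit 2)


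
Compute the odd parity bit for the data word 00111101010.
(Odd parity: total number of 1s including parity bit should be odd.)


Number of 1s in data: 6
Parity bit: 1

1


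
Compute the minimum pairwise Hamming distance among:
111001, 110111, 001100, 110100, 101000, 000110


Comparing all pairs, minimum distance: 2
Can detect 1 errors, correct 0 errors

2


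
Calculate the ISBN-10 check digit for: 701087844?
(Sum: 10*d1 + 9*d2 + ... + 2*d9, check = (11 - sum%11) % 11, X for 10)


Weighted sum: 213
213 mod 11 = 4

Check digit: 7


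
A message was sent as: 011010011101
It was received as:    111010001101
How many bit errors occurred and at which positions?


XOR: 100000010000

2 error(s) at position(s): 0, 7


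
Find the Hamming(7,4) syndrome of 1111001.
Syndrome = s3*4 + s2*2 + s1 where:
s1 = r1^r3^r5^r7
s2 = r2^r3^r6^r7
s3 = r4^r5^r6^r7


s1=1, s2=1, s3=0

Syndrome = 3 (error at position 3)


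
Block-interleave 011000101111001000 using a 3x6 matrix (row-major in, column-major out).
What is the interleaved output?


Matrix:
  011000
  101111
  001000
Read columns: 010100111010010010

010100111010010010


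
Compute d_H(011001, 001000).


XOR: 010001
Count of 1s: 2

2


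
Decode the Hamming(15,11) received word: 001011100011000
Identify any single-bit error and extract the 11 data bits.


Syndrome = 0: no error detected

Data: 11110011000 (no errors)


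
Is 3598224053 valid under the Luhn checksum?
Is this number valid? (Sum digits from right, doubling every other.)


Luhn sum = 46
46 mod 10 = 6

Invalid (Luhn sum mod 10 = 6)


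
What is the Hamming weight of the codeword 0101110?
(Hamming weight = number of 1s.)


Counting 1s in 0101110

4


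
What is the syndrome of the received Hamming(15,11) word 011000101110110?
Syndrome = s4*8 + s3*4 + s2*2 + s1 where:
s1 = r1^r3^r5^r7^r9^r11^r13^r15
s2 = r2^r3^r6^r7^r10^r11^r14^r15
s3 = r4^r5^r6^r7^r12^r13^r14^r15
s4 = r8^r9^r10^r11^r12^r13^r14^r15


s1=1, s2=0, s3=1, s4=1

Syndrome = 13 (error at position 13)


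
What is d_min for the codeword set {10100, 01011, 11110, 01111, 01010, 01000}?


Comparing all pairs, minimum distance: 1
Can detect 0 errors, correct 0 errors

1


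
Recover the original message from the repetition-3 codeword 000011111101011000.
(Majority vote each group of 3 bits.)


Groups: 000, 011, 111, 101, 011, 000
Majority votes: 011110

011110


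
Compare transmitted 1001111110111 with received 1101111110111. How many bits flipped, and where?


XOR: 0100000000000

1 error(s) at position(s): 1


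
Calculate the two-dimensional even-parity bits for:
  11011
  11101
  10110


Row parities: 001
Column parities: 10000

Row P: 001, Col P: 10000, Corner: 1


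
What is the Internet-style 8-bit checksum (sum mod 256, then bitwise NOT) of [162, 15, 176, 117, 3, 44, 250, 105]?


Sum = 872 mod 256 = 104
Complement = 151

151


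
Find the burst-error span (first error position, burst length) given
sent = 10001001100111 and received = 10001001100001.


XOR: 00000000000110

Burst at position 11, length 2


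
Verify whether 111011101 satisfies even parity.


Number of 1s: 7

No, parity error (7 ones)


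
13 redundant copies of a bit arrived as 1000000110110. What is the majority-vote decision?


Ones: 5 out of 13
Threshold: 7

0 (5/13 voted 1)


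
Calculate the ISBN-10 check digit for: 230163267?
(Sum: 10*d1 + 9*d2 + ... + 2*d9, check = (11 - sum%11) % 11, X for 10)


Weighted sum: 145
145 mod 11 = 2

Check digit: 9


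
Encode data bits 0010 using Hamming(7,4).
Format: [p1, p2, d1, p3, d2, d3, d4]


Parity bits: p1=0, p2=1, p3=1

0101010


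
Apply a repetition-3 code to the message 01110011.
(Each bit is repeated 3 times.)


Each bit -> 3 copies

000111111111000000111111


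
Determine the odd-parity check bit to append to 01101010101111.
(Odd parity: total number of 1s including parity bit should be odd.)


Number of 1s in data: 9
Parity bit: 0

0


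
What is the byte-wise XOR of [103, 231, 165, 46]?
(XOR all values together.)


XOR chain: 103 ^ 231 ^ 165 ^ 46 = 11

11


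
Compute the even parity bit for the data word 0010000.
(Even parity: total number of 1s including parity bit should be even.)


Number of 1s in data: 1
Parity bit: 1

1


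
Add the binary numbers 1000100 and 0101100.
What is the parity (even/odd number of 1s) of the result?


1000100 = 68
0101100 = 44
Sum = 112 = 1110000
1s count = 3

odd parity (3 ones in 1110000)


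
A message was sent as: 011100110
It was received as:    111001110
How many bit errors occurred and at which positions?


XOR: 100101000

3 error(s) at position(s): 0, 3, 5


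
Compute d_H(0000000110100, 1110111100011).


XOR: 1110111010111
Count of 1s: 10

10


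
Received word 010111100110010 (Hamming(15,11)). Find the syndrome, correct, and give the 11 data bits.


Syndrome = 13: error at position 13

Data: 01110110110 (corrected bit 13)


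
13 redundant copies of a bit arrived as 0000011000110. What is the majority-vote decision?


Ones: 4 out of 13
Threshold: 7

0 (4/13 voted 1)


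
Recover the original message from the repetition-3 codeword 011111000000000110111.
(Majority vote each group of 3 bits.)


Groups: 011, 111, 000, 000, 000, 110, 111
Majority votes: 1100011

1100011


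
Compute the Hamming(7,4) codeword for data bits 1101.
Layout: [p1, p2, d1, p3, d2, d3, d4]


Parity bits: p1=1, p2=0, p3=0

1010101


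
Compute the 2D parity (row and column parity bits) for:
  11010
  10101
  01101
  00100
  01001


Row parities: 11110
Column parities: 01111

Row P: 11110, Col P: 01111, Corner: 0


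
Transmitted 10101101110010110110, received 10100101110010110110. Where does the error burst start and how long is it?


XOR: 00001000000000000000

Burst at position 4, length 1


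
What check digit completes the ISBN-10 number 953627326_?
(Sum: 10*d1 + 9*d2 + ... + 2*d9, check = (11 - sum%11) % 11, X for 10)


Weighted sum: 278
278 mod 11 = 3

Check digit: 8


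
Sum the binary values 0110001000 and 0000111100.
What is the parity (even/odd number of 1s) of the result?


0110001000 = 392
0000111100 = 60
Sum = 452 = 111000100
1s count = 4

even parity (4 ones in 111000100)


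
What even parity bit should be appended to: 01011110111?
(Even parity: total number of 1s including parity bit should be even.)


Number of 1s in data: 8
Parity bit: 0

0


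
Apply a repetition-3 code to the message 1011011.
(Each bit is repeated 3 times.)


Each bit -> 3 copies

111000111111000111111


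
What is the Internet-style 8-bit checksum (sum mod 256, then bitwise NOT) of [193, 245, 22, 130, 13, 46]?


Sum = 649 mod 256 = 137
Complement = 118

118


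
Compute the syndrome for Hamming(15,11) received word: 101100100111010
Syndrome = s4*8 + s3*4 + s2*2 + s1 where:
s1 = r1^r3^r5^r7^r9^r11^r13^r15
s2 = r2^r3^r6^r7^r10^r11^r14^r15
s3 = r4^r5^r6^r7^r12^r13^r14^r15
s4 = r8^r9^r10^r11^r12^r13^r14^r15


s1=0, s2=1, s3=0, s4=0

Syndrome = 2 (error at position 2)
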